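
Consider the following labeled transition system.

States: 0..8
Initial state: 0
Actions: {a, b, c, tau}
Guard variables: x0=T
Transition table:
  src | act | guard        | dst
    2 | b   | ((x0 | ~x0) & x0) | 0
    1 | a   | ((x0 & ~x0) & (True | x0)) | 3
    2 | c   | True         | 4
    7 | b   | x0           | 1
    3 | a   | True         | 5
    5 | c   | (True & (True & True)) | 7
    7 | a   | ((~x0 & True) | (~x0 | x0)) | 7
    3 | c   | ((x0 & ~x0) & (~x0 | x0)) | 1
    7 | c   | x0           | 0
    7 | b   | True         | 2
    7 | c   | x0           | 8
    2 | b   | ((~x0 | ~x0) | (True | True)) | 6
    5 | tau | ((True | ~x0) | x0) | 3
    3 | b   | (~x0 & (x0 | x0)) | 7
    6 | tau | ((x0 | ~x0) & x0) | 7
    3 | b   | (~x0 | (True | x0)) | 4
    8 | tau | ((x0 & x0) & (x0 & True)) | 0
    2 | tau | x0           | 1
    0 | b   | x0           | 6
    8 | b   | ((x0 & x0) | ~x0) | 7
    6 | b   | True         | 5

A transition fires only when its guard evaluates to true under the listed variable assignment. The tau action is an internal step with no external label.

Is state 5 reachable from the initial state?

Answer: REACHABLE

Trace:
After dropping false guards: 18 live edges.
L0 = {0}
L1 = {6}  total {0,6}
L2 = {5,7}  total {0,5,6,7}
L3 = {1,2,3,8}  total {0,1,2,3,5,6,7,8}
L4 = {4}  total {0,1,2,3,4,5,6,7,8}
Reach set: {0,1,2,3,4,5,6,7,8}
Path to 5: b·b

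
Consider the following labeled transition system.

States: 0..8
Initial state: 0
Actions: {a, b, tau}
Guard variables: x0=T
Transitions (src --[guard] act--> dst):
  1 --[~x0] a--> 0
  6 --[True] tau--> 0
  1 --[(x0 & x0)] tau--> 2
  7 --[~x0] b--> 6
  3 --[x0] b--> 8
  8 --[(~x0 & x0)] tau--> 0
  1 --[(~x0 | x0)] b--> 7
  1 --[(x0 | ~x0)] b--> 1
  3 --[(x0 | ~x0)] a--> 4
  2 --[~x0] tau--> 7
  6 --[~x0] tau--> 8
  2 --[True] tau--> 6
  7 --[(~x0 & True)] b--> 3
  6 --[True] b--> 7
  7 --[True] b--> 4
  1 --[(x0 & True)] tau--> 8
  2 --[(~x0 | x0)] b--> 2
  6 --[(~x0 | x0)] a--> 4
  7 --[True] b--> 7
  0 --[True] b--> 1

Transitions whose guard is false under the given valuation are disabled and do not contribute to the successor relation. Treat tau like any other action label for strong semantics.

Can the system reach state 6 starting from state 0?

After dropping false guards: 14 live edges.
L0 = {0}
L1 = {1}  now seen {0,1}
L2 = {2,7,8}  now seen {0,1,2,7,8}
L3 = {4,6}  now seen {0,1,2,4,6,7,8}
Reach set: {0,1,2,4,6,7,8}
witness 6: b·tau·tau

Answer: REACHABLE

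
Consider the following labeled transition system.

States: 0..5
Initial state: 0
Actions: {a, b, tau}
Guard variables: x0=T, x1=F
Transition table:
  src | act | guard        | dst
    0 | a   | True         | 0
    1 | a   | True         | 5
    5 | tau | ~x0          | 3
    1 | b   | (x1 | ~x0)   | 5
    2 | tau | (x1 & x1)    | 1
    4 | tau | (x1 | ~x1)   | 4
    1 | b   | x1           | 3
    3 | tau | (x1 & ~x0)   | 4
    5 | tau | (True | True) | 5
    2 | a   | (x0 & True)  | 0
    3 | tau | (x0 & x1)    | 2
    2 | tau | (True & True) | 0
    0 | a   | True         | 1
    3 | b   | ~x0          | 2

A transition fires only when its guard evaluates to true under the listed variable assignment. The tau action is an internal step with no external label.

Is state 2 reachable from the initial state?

Answer: UNREACHABLE

Working:
After dropping false guards: 7 live edges.
Layer 0: {0}
Layer 1: {1}  now seen {0,1}
Layer 2: {5}  now seen {0,1,5}
Reach set: {0,1,5}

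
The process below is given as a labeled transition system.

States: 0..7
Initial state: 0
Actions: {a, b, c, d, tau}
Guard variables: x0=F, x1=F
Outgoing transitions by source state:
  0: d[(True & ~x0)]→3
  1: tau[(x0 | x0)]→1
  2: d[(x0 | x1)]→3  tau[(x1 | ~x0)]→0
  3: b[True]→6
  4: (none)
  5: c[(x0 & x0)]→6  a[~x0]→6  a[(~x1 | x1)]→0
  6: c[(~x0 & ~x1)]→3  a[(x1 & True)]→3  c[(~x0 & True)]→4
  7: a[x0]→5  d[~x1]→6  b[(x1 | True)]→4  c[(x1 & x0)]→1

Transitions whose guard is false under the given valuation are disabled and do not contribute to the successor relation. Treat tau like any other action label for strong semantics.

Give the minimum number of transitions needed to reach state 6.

BFS to 6:
  depth 0: {0}
  depth 1: {3}
  depth 2: {6}
6 enters at depth 2; path d·b

Answer: 2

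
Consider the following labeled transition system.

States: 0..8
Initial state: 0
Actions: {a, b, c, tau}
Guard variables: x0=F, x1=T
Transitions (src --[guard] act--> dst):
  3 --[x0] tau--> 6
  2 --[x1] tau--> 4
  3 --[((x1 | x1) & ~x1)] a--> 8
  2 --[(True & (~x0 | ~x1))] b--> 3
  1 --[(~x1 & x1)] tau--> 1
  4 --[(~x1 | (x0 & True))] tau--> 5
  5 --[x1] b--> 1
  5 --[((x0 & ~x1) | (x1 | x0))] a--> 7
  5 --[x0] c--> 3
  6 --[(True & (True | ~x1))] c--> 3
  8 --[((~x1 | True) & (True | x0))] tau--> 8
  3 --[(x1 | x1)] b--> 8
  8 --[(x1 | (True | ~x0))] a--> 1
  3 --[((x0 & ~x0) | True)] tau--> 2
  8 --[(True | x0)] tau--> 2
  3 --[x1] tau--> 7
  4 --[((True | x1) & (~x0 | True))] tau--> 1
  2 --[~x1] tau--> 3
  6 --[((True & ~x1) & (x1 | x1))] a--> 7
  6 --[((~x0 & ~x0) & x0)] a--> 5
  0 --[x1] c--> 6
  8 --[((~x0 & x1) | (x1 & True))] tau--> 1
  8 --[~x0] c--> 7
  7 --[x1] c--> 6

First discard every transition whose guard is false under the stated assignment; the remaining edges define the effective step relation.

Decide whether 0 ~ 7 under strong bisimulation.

Compute ~ classes (split until stable):
  round 0: {{0,1,2,3,4,5,6,7,8}}
  round 1: {{0,6,7},{1},{2,3},{4},{5},{8}}
  round 2: {{0,7},{1},{2},{3},{4},{5},{6},{8}}
8 equivalence class(es) (converged in 3)
class of 0: {0,7}; class of 7: {0,7}

Answer: BISIMILAR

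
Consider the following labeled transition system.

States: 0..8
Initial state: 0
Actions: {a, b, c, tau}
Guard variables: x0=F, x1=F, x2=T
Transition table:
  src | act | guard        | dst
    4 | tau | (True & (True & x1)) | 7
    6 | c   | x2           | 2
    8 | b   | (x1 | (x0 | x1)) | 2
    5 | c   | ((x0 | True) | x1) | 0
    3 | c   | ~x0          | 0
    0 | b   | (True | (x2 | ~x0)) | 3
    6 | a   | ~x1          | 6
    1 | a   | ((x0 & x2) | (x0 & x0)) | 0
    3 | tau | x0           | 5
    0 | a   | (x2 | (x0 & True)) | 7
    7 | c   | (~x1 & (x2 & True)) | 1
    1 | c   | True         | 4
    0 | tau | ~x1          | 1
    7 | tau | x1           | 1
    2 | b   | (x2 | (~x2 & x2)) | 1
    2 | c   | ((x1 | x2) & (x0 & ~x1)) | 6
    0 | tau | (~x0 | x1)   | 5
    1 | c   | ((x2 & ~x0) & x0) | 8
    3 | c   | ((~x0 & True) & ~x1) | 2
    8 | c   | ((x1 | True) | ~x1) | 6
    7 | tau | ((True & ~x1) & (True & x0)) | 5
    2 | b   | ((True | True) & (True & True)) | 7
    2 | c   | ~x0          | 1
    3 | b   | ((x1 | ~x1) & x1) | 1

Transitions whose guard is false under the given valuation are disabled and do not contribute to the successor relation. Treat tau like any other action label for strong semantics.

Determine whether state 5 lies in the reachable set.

Guard filter leaves 15 enabled edge(s).
Layer 0: {0}
Layer 1: {1,3,5,7}  total {0,1,3,5,7}
Layer 2: {2,4}  total {0,1,2,3,4,5,7}
Reachable = {0,1,2,3,4,5,7}
witness 5: tau

Answer: REACHABLE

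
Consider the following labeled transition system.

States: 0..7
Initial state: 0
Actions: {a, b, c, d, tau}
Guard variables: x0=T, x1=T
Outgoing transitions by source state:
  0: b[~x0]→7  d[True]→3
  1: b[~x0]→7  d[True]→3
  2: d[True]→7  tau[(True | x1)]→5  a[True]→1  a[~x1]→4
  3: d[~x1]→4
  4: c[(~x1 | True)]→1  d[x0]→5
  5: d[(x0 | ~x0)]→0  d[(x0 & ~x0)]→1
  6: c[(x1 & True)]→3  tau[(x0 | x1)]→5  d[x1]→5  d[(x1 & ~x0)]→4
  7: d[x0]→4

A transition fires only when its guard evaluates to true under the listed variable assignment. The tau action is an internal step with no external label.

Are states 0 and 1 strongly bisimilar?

Refine partition for ~:
  P[0] = {{0,1,2,3,4,5,6,7}}
  P[1] = {{0,1,5,7},{2},{3},{4},{6}}
  P[2] = {{0,1},{2},{3},{4},{5},{6},{7}}
7 equivalence class(es) (converged in 3)
[0]={0,1}  [1]={0,1}

Answer: BISIMILAR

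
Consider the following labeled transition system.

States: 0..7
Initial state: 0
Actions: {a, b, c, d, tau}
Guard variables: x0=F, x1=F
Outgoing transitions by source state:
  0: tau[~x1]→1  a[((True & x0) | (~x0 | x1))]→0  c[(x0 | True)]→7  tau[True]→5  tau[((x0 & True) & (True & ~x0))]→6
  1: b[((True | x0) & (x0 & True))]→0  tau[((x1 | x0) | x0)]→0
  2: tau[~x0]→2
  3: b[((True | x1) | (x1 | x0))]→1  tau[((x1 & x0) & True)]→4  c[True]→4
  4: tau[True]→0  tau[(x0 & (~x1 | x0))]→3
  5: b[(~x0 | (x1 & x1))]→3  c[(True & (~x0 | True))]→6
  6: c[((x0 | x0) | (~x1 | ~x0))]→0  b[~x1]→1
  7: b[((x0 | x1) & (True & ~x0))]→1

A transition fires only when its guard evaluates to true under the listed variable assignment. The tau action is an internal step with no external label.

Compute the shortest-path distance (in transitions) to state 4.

Layered search for 4:
  depth 0: {0}
  depth 1: {1,5,7}
  depth 2: {3,6}
  depth 3: {4}
4 enters at depth 3; path tau·b·c

Answer: 3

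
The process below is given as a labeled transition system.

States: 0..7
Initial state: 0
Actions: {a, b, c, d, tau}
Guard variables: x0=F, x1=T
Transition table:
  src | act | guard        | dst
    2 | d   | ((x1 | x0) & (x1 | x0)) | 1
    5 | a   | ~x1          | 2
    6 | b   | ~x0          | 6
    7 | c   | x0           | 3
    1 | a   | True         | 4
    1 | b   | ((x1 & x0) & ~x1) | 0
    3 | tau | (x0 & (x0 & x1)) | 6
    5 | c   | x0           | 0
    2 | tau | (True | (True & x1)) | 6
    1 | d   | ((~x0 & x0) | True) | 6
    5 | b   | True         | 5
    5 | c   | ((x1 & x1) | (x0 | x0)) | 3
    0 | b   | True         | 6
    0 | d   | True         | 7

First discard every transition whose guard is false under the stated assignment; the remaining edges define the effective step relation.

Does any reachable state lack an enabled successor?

Reachable = {0,6,7}
  0: b→6  d→7  [deg 2]
  6: b→6  [deg 1]
  7: ∅  [no exit]
trace reaching 7: d

Answer: DEADLOCK at state 7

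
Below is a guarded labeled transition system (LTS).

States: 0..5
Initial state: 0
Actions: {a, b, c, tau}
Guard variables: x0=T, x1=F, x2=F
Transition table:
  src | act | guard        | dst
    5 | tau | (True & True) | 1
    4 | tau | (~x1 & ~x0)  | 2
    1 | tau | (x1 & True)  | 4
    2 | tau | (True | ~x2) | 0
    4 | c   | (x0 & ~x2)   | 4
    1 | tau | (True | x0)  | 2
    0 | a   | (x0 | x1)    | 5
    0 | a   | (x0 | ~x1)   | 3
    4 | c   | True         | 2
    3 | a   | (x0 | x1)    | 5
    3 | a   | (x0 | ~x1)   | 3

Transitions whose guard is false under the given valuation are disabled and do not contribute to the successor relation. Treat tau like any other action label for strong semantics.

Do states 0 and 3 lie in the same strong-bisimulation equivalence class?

Refine partition for ~:
  π0 = {{0,1,2,3,4,5}}
  π1 = {{0,3},{1,2,5},{4}}
  π2 = {{0,3},{1,5},{2},{4}}
  π3 = {{0,3},{1},{2},{4},{5}}
5 equivalence class(es) (converged in 4)
[0]={0,3}  [3]={0,3}

Answer: BISIMILAR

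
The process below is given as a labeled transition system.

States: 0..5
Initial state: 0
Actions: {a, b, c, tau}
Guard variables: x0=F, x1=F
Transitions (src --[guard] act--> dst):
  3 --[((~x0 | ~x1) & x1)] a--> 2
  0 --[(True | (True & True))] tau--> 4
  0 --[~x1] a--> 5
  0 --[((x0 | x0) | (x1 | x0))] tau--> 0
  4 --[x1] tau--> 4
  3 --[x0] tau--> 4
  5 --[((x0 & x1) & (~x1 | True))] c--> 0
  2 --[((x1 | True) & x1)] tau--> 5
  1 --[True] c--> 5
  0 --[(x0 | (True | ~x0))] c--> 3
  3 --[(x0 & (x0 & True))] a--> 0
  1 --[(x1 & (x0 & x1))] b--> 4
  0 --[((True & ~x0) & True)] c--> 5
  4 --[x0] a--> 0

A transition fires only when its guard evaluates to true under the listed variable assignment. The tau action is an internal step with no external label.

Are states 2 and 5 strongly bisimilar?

Compute ~ classes (split until stable):
  π0 = {{0,1,2,3,4,5}}
  π1 = {{0},{1},{2,3,4,5}}
Fixed point at round 2; 3 class(es).
2∈{2,3,4,5}, 5∈{2,3,4,5}

Answer: BISIMILAR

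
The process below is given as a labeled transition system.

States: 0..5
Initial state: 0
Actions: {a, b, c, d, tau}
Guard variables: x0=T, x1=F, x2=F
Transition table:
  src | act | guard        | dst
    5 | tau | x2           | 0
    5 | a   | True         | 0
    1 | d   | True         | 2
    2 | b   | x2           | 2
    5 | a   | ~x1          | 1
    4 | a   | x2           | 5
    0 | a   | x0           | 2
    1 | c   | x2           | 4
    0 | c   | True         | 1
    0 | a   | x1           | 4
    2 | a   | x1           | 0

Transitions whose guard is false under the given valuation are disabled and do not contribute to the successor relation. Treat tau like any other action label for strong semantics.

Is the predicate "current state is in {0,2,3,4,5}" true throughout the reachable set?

Inv-set: {0,2,3,4,5}
R = {0,1,2}
  0: ok
  1: outside
  2: ok
counterexample path to 1: c

Answer: INVARIANT VIOLATED at state 1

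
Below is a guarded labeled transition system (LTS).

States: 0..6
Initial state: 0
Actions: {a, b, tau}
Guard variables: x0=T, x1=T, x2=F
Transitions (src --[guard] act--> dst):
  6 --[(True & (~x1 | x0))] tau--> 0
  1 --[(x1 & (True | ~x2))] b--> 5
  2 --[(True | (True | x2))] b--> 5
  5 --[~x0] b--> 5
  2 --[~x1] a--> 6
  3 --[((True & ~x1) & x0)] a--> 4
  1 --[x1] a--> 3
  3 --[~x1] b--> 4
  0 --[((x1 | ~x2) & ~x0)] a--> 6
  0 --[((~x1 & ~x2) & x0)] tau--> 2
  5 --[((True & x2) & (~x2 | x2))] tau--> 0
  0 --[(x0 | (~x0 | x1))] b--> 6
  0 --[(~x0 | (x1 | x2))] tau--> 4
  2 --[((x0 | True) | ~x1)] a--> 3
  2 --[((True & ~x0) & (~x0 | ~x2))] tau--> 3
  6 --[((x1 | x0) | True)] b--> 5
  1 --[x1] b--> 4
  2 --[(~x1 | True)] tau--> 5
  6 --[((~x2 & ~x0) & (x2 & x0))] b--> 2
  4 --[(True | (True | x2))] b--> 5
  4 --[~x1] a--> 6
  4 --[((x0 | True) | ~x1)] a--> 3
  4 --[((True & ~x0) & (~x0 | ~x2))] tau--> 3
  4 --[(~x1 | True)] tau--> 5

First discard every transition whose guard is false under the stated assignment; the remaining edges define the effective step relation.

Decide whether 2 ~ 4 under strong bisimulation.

Refine partition for ~:
  P[0] = {{0,1,2,3,4,5,6}}
  P[1] = {{0,6},{1},{2,4},{3,5}}
  P[2] = {{0},{1},{2,4},{3,5},{6}}
Fixed point at round 3; 5 class(es).
[2]={2,4}  [4]={2,4}

Answer: BISIMILAR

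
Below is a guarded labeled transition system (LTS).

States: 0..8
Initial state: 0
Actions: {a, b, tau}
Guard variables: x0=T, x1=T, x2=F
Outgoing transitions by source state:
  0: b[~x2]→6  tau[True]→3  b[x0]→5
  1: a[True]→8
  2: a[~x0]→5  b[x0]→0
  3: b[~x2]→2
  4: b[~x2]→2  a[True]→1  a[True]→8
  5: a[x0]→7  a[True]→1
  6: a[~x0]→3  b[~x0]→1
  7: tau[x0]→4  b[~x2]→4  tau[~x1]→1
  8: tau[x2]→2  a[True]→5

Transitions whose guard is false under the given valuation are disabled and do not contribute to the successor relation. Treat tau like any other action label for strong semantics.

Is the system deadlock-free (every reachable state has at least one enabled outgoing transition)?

Reach set: {0,1,2,3,4,5,6,7,8}
  0: b→5  b→6  tau→3  [3 out]
  1: a→8  [1 out]
  2: b→0  [1 out]
  3: b→2  [1 out]
  4: a→1  a→8  b→2  [3 out]
  5: a→1  a→7  [2 out]
  6: ∅  [STUCK]
  7: b→4  tau→4  [2 out]
  8: a→5  [1 out]
Path to 6: b

Answer: DEADLOCK at state 6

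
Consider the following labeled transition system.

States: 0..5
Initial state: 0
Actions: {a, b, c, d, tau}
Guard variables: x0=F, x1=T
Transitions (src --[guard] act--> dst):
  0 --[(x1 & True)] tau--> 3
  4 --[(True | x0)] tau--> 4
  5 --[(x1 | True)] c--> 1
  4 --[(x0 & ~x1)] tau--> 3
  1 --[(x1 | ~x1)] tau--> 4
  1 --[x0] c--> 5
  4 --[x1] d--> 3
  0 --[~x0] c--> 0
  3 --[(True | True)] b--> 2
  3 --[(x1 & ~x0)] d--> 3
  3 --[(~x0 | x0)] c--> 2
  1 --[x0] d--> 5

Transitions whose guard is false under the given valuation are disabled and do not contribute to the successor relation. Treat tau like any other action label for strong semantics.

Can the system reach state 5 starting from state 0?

Answer: UNREACHABLE

Working:
Guard filter leaves 9 enabled edge(s).
Layer 0: {0}
Layer 1: {3}  now seen {0,3}
Layer 2: {2}  now seen {0,2,3}
Reachable = {0,2,3}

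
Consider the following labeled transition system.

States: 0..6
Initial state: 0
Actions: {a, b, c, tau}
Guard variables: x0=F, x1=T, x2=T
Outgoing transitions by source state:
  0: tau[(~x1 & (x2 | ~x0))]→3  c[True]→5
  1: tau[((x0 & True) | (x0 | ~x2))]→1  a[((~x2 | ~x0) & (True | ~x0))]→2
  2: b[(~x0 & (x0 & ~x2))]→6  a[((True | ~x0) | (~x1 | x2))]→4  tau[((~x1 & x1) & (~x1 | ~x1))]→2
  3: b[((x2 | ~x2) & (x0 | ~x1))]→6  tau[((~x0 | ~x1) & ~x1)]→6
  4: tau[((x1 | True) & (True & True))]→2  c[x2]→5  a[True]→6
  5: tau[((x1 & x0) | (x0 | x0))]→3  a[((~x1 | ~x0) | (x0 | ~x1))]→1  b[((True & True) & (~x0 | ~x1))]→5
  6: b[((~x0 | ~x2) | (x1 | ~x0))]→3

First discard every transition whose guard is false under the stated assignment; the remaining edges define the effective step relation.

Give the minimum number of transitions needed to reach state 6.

BFS to 6:
  depth 0: {0}
  depth 1: {5}
  depth 2: {1}
  depth 3: {2}
  depth 4: {4}
  depth 5: {6}
6 enters at depth 5; path c·a·a·a·a

Answer: 5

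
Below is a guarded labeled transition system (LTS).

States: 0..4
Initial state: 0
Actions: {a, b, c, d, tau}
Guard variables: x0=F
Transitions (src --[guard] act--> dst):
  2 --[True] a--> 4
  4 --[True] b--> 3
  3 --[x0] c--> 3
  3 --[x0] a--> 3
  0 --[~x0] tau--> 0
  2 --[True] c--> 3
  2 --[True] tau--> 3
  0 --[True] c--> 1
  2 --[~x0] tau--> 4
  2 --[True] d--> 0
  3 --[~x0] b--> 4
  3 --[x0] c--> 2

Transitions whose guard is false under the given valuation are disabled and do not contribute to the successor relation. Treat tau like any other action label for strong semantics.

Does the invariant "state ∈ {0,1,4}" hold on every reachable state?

Allowed set {0,1,4}
Reach set: {0,1}
  0: ✓
  1: ✓

Answer: INVARIANT HOLDS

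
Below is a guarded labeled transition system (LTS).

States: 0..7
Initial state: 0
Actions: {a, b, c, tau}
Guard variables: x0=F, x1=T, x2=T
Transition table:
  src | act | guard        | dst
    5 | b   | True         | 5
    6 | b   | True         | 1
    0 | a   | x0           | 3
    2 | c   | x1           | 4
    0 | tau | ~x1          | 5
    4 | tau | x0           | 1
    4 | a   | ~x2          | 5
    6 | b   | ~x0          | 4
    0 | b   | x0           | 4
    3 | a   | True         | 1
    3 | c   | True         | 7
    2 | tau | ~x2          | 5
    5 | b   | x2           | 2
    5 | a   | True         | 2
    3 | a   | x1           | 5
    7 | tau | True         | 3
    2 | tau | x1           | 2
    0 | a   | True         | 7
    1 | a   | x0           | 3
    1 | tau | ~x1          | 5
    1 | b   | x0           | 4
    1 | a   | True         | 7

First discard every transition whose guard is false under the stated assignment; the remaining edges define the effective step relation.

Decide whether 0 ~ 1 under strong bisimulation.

Answer: BISIMILAR

Trace:
Compute ~ classes (split until stable):
  π0 = {{0,1,2,3,4,5,6,7}}
  π1 = {{0,1},{2},{3},{4},{5},{6},{7}}
7 equivalence class(es) (converged in 2)
class of 0: {0,1}; class of 1: {0,1}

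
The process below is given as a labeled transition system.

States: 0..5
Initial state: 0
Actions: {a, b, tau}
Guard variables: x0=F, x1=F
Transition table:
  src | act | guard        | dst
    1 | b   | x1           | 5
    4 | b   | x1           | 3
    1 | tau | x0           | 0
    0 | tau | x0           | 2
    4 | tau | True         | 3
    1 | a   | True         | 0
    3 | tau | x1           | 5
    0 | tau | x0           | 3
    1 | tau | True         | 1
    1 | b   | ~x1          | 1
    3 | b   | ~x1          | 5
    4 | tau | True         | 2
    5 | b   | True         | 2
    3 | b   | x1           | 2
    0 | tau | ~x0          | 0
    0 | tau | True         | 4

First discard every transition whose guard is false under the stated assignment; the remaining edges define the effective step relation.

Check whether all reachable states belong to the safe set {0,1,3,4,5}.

Inv-set: {0,1,3,4,5}
R = {0,2,3,4,5}
  0: ✓
  2: VIOLATES
  3: ✓
  4: ✓
  5: ✓
counterexample path to 2: tau·tau

Answer: INVARIANT VIOLATED at state 2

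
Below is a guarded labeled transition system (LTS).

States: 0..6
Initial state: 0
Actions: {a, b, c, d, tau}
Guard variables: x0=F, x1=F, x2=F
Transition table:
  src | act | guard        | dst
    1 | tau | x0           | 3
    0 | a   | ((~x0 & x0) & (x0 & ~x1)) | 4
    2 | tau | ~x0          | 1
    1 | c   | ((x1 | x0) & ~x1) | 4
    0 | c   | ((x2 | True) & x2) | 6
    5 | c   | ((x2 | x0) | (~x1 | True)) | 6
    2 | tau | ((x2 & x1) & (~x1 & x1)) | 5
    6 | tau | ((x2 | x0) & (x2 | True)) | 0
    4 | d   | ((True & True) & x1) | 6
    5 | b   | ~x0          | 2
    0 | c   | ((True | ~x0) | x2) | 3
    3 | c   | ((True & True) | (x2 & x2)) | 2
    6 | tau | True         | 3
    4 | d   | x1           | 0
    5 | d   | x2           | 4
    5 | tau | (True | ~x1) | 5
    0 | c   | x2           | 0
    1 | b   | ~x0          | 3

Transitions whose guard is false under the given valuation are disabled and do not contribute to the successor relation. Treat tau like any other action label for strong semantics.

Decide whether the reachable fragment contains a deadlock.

Answer: DEADLOCK-FREE

Analysis:
Reach set: {0,1,2,3}
  0: c→3  [deg 1]
  1: b→3  [deg 1]
  2: tau→1  [deg 1]
  3: c→2  [deg 1]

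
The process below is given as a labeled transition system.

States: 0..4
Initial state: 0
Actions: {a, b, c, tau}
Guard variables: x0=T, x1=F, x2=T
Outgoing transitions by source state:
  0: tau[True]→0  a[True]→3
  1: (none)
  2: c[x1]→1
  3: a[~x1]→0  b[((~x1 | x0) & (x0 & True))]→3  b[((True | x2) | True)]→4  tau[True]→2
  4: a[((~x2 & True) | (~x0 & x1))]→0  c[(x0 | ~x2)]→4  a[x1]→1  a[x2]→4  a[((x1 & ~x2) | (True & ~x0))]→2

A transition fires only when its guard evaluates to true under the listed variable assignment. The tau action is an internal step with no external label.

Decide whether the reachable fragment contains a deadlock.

Answer: DEADLOCK at state 2

Analysis:
R = {0,2,3,4}
  0: a→3  tau→0  [deg 2]
  2: ∅  [deadlock]
  3: a→0  b→3  b→4  tau→2  [deg 4]
  4: a→4  c→4  [deg 2]
trace reaching 2: a·tau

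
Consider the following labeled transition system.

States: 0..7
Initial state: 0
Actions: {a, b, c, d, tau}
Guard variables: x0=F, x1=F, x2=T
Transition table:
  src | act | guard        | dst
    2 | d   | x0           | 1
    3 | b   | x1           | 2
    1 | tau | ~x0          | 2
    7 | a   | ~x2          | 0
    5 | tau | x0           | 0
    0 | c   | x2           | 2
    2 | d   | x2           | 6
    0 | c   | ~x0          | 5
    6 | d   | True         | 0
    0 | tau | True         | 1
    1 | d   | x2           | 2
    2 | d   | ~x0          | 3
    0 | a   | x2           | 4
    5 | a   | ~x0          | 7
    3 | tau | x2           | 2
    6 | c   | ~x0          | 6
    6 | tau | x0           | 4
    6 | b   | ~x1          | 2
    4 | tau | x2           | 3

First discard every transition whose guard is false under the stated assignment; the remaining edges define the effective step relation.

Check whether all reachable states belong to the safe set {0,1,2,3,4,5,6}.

Answer: INVARIANT VIOLATED at state 7

Working:
Allowed set {0,1,2,3,4,5,6}
Reach set: {0,1,2,3,4,5,6,7}
  0: safe
  1: safe
  2: safe
  3: safe
  4: safe
  5: safe
  6: safe
  7: VIOLATES
reach 7 via c·a — violates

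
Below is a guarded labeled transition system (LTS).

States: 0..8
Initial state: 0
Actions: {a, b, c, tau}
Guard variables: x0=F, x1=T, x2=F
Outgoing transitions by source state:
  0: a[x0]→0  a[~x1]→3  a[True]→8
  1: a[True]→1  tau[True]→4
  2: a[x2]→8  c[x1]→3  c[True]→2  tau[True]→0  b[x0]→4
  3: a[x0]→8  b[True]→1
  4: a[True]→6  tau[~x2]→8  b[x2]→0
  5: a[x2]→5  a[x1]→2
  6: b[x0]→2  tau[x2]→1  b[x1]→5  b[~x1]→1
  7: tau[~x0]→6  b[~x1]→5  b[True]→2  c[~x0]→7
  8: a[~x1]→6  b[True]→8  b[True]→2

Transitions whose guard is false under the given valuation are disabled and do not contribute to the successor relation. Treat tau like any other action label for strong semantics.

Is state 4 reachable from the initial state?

Answer: REACHABLE

Trace:
Guard filter leaves 16 enabled edge(s).
Layer 0: {0}
Layer 1: {8}  cumulative {0,8}
Layer 2: {2}  cumulative {0,2,8}
Layer 3: {3}  cumulative {0,2,3,8}
Layer 4: {1}  cumulative {0,1,2,3,8}
Layer 5: {4}  cumulative {0,1,2,3,4,8}
Layer 6: {6}  cumulative {0,1,2,3,4,6,8}
Layer 7: {5}  cumulative {0,1,2,3,4,5,6,8}
R = {0,1,2,3,4,5,6,8}
Path to 4: a·b·c·b·tau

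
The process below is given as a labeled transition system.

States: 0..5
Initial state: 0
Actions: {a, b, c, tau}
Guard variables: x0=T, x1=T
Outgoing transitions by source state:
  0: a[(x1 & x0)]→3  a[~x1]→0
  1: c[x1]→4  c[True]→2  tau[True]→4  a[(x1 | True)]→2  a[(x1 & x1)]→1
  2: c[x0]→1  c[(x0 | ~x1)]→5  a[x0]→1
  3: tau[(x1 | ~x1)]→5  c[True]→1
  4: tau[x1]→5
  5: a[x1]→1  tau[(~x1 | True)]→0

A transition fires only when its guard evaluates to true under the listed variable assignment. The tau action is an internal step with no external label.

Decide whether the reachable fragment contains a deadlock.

Answer: DEADLOCK-FREE

Working:
Reach set: {0,1,2,3,4,5}
  0: a→3  [1 out]
  1: a→1  a→2  c→2  c→4  tau→4  [5 out]
  2: a→1  c→1  c→5  [3 out]
  3: c→1  tau→5  [2 out]
  4: tau→5  [1 out]
  5: a→1  tau→0  [2 out]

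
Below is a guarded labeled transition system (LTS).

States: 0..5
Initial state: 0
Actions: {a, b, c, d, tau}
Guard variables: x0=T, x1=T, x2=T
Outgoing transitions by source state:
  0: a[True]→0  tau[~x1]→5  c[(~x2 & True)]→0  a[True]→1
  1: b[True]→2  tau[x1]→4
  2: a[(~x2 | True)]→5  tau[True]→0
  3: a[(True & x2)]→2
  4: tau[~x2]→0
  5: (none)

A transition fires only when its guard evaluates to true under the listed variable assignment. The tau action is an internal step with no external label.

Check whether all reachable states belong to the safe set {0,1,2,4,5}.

Answer: INVARIANT HOLDS

Trace:
Allowed set {0,1,2,4,5}
Reach set: {0,1,2,4,5}
  0: ✓
  1: ✓
  2: ✓
  4: ✓
  5: ✓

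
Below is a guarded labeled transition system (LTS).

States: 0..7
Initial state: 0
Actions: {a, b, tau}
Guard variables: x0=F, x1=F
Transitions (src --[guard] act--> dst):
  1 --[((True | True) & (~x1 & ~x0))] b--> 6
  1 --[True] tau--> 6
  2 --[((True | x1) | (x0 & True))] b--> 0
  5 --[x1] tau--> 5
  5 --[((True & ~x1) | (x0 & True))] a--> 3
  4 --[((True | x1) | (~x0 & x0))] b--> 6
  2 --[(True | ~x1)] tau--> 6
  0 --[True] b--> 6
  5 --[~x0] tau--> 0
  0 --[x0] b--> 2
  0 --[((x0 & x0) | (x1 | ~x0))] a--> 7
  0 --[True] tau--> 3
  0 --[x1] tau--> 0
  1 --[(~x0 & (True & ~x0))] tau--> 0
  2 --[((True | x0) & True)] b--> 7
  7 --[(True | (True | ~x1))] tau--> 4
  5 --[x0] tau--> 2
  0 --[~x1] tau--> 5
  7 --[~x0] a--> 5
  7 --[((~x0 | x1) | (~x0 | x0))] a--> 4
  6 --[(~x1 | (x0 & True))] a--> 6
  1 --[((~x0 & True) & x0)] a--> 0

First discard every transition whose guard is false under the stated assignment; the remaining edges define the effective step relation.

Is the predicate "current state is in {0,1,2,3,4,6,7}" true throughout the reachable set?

Safe = {0,1,2,3,4,6,7}
R = {0,3,4,5,6,7}
  0: safe
  3: safe
  4: safe
  5: outside
  6: safe
  7: safe
witness against invariant: tau → 5

Answer: INVARIANT VIOLATED at state 5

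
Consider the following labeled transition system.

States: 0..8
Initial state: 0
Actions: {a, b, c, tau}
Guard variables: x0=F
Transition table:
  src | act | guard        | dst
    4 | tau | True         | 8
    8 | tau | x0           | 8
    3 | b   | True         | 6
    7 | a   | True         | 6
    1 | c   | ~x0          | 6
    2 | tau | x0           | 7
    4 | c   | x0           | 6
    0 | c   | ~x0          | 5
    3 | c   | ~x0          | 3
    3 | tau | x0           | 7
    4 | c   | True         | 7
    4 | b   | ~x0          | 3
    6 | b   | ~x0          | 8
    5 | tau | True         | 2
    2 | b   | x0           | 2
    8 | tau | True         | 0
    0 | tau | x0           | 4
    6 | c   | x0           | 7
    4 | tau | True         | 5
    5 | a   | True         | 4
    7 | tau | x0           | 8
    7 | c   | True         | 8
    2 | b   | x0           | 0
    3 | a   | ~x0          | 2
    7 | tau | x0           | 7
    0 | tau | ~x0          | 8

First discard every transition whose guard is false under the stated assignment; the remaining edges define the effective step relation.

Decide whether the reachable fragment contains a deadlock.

R = {0,2,3,4,5,6,7,8}
  0: c→5  tau→8  [deg 2]
  2: ∅  [no exit]
  3: a→2  b→6  c→3  [deg 3]
  4: b→3  c→7  tau→5  tau→8  [deg 4]
  5: a→4  tau→2  [deg 2]
  6: b→8  [deg 1]
  7: a→6  c→8  [deg 2]
  8: tau→0  [deg 1]
Path to 2: c·tau

Answer: DEADLOCK at state 2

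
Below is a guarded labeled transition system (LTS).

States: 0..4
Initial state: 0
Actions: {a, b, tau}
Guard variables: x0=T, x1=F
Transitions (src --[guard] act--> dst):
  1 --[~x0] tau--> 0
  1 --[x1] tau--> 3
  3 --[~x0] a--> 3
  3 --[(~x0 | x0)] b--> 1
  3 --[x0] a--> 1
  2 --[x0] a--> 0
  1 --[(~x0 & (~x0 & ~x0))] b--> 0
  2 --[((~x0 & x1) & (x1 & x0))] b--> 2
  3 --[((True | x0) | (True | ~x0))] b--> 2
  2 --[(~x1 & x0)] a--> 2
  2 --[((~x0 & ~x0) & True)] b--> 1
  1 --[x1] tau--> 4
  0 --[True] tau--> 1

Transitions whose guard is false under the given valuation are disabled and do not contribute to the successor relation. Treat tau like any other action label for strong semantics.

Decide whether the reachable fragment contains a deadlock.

Answer: DEADLOCK at state 1

Analysis:
Reach set: {0,1}
  0: tau→1  [deg 1]
  1: ∅  [deadlock]
trace reaching 1: tau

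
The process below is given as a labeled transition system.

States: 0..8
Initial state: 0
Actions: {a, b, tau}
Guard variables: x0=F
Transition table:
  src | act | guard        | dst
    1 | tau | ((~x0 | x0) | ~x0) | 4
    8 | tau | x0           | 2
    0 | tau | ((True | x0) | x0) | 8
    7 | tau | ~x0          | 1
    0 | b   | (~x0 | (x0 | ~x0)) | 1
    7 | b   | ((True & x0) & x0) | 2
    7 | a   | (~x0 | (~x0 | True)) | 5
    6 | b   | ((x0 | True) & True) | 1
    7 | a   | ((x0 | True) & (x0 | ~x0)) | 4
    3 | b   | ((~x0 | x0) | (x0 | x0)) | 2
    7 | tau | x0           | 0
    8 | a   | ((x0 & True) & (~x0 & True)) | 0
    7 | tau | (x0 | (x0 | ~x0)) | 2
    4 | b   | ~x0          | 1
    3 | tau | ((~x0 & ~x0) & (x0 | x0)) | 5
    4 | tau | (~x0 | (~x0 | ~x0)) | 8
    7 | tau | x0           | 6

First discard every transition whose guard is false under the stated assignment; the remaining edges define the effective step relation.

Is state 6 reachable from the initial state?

Answer: UNREACHABLE

Trace:
After dropping false guards: 11 live edges.
L0 = {0}
L1 = {1,8}  total {0,1,8}
L2 = {4}  total {0,1,4,8}
Reachable = {0,1,4,8}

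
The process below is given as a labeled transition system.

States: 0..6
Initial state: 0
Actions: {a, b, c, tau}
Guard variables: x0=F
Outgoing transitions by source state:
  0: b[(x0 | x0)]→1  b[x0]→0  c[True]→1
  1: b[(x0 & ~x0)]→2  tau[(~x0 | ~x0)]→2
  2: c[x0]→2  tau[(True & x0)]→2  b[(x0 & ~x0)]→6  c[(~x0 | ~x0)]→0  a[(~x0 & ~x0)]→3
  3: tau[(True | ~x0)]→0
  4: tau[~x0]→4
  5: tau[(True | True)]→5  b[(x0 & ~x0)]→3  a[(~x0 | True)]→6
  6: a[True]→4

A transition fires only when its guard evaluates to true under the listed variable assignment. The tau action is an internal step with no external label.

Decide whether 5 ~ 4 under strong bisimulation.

Bisimulation quotient by refinement:
  π0 = {{0,1,2,3,4,5,6}}
  π1 = {{0},{1,3,4},{2},{5},{6}}
  π2 = {{0},{1},{2},{3},{4},{5},{6}}
Fixed point at round 3; 7 class(es).
5∈{5}, 4∈{4}

Answer: NOT BISIMILAR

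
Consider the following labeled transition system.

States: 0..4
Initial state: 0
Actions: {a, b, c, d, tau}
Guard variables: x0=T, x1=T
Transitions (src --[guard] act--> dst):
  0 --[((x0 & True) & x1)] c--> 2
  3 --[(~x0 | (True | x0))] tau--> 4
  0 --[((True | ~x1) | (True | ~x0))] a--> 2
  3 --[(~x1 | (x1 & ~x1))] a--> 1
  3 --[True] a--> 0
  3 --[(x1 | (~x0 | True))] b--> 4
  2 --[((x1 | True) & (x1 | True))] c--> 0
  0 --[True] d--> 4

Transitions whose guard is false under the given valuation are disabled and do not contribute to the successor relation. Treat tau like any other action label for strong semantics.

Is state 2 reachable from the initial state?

7 transition(s) survive guard evaluation.
L0 = {0}
L1 = {2,4}  cumulative {0,2,4}
Reach set: {0,2,4}
witness 2: c

Answer: REACHABLE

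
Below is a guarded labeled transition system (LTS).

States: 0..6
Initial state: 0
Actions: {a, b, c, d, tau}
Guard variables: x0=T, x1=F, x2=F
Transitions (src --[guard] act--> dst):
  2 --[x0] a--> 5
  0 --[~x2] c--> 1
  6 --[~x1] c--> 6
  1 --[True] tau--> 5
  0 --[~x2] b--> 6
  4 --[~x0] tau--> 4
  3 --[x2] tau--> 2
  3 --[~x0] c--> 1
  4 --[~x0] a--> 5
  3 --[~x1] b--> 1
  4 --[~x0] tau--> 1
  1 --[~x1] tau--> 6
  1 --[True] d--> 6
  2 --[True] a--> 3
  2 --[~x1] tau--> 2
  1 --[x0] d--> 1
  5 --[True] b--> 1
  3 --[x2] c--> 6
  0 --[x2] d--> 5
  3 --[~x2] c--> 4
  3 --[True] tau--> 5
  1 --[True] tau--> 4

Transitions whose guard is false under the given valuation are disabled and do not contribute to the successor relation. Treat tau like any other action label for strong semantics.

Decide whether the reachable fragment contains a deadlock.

R = {0,1,4,5,6}
  0: b→6  c→1  [2 exit(s)]
  1: d→1  d→6  tau→4  tau→5  tau→6  [5 exit(s)]
  4: ∅  [no exit]
  5: b→1  [1 exit(s)]
  6: c→6  [1 exit(s)]
trace reaching 4: c·tau

Answer: DEADLOCK at state 4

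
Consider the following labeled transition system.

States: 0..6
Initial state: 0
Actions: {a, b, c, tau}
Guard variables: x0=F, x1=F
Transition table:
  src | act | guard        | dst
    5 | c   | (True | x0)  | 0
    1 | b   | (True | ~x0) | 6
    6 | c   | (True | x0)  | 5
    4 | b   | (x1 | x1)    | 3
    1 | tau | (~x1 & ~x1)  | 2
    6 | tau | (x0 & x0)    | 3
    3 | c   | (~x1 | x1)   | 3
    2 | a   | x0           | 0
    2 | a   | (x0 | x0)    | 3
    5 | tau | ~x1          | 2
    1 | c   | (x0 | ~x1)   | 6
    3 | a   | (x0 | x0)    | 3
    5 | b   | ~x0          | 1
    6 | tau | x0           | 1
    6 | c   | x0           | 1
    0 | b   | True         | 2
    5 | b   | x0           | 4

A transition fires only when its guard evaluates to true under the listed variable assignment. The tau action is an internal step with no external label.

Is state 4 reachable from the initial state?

9 transition(s) survive guard evaluation.
depth 0: {0}
depth 1: {2}  cumulative {0,2}
R = {0,2}

Answer: UNREACHABLE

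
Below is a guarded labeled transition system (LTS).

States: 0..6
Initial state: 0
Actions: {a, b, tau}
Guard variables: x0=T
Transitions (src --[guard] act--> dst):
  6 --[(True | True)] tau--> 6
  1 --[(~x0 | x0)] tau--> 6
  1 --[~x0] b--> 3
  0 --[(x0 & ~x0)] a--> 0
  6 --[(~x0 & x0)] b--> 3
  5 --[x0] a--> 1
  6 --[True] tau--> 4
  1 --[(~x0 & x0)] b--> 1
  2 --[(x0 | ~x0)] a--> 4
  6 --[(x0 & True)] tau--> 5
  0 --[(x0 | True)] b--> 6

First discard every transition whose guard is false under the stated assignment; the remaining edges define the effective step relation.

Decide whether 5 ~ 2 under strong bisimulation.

Compute ~ classes (split until stable):
  π0 = {{0,1,2,3,4,5,6}}
  π1 = {{0},{1,6},{2,5},{3,4}}
  π2 = {{0},{1},{2},{3,4},{5},{6}}
Fixed point at round 3; 6 class(es).
[5]={5}  [2]={2}

Answer: NOT BISIMILAR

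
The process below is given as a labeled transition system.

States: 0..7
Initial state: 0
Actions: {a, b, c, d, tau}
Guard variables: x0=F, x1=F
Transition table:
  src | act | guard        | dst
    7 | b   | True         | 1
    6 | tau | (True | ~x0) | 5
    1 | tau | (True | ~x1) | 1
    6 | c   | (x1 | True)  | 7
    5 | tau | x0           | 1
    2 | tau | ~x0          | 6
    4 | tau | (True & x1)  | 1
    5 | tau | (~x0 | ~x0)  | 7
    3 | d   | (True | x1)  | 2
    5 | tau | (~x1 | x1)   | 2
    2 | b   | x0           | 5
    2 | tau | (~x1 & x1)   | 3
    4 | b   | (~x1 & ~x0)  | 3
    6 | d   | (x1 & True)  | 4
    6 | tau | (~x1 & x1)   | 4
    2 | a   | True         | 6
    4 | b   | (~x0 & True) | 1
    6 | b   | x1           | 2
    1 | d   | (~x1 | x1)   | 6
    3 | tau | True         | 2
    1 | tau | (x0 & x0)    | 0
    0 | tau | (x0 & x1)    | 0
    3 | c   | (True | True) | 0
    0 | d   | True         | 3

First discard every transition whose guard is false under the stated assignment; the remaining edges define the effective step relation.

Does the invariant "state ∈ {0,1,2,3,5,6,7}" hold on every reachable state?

Allowed set {0,1,2,3,5,6,7}
R = {0,1,2,3,5,6,7}
  0: ok
  1: ok
  2: ok
  3: ok
  5: ok
  6: ok
  7: ok

Answer: INVARIANT HOLDS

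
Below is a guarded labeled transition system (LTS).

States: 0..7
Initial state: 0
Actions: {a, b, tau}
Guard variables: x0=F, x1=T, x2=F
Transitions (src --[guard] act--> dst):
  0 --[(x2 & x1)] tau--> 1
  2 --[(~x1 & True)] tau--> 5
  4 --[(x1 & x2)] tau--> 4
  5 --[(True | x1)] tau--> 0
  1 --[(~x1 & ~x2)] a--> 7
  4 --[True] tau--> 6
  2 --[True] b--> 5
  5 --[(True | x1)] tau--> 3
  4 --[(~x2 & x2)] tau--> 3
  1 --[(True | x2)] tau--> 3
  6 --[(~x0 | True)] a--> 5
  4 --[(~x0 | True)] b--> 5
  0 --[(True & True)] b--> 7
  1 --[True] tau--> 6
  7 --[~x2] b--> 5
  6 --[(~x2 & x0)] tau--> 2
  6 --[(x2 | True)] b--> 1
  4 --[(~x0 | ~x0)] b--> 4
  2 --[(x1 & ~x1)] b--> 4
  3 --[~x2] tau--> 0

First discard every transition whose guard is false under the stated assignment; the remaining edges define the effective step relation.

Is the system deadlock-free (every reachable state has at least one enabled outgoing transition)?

Answer: DEADLOCK-FREE

Working:
Reach set: {0,3,5,7}
  0: b→7  [1 exit(s)]
  3: tau→0  [1 exit(s)]
  5: tau→0  tau→3  [2 exit(s)]
  7: b→5  [1 exit(s)]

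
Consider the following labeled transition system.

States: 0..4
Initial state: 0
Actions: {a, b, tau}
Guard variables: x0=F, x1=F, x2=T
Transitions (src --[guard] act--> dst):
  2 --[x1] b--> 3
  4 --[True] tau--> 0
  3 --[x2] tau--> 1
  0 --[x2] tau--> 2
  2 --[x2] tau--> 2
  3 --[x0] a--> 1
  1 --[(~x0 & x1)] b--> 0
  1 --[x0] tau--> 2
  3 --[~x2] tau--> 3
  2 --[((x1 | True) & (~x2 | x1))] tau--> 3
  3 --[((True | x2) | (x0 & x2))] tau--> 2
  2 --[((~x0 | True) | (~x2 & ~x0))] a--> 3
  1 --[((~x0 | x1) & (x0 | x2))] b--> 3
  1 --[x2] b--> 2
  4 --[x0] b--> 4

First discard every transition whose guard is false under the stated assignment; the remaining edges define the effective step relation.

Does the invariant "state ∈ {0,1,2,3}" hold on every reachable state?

Allowed set {0,1,2,3}
Reach set: {0,1,2,3}
  0: ✓
  1: ✓
  2: ✓
  3: ✓

Answer: INVARIANT HOLDS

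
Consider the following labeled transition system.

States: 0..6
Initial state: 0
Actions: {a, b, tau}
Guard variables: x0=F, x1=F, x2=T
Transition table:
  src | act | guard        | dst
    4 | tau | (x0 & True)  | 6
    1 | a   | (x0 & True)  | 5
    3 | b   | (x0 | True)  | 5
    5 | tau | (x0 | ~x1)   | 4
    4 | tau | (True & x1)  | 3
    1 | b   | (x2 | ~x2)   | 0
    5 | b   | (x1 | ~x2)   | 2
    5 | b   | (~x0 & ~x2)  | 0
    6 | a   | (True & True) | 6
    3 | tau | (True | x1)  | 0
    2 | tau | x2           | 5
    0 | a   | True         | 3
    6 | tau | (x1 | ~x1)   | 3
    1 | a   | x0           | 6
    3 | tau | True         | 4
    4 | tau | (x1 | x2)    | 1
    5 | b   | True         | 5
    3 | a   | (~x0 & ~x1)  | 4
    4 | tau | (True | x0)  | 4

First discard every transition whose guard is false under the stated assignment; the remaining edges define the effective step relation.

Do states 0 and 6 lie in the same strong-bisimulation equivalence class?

Answer: NOT BISIMILAR

Analysis:
Refine partition for ~:
  round 0: {{0,1,2,3,4,5,6}}
  round 1: {{0},{1},{2,4},{3},{5},{6}}
  round 2: {{0},{1},{2},{3},{4},{5},{6}}
7 equivalence class(es) (converged in 3)
0∈{0}, 6∈{6}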